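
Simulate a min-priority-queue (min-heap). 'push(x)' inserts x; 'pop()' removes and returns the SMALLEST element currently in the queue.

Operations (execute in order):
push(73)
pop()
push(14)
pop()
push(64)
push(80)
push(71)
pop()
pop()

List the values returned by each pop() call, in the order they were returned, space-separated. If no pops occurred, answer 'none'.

Answer: 73 14 64 71

Derivation:
push(73): heap contents = [73]
pop() → 73: heap contents = []
push(14): heap contents = [14]
pop() → 14: heap contents = []
push(64): heap contents = [64]
push(80): heap contents = [64, 80]
push(71): heap contents = [64, 71, 80]
pop() → 64: heap contents = [71, 80]
pop() → 71: heap contents = [80]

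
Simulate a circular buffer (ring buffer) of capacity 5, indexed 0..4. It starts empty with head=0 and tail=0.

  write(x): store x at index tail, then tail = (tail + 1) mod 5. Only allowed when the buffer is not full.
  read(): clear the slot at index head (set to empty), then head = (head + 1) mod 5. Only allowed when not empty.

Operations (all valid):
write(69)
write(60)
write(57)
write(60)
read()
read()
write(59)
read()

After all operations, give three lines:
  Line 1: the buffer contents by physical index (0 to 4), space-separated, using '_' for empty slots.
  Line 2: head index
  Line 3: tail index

Answer: _ _ _ 60 59
3
0

Derivation:
write(69): buf=[69 _ _ _ _], head=0, tail=1, size=1
write(60): buf=[69 60 _ _ _], head=0, tail=2, size=2
write(57): buf=[69 60 57 _ _], head=0, tail=3, size=3
write(60): buf=[69 60 57 60 _], head=0, tail=4, size=4
read(): buf=[_ 60 57 60 _], head=1, tail=4, size=3
read(): buf=[_ _ 57 60 _], head=2, tail=4, size=2
write(59): buf=[_ _ 57 60 59], head=2, tail=0, size=3
read(): buf=[_ _ _ 60 59], head=3, tail=0, size=2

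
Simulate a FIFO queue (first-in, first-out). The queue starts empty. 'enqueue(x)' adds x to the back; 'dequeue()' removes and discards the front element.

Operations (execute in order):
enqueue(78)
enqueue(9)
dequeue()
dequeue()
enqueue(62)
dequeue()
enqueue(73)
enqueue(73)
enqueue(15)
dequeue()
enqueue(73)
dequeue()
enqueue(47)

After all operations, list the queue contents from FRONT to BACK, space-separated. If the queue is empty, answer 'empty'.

Answer: 15 73 47

Derivation:
enqueue(78): [78]
enqueue(9): [78, 9]
dequeue(): [9]
dequeue(): []
enqueue(62): [62]
dequeue(): []
enqueue(73): [73]
enqueue(73): [73, 73]
enqueue(15): [73, 73, 15]
dequeue(): [73, 15]
enqueue(73): [73, 15, 73]
dequeue(): [15, 73]
enqueue(47): [15, 73, 47]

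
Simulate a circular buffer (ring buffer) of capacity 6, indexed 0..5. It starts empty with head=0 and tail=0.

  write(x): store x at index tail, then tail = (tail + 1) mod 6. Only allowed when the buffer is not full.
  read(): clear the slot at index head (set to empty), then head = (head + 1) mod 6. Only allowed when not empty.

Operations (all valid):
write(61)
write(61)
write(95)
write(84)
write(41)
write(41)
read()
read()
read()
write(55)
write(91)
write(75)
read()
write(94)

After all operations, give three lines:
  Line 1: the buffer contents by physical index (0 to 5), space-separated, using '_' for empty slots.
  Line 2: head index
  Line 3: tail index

Answer: 55 91 75 94 41 41
4
4

Derivation:
write(61): buf=[61 _ _ _ _ _], head=0, tail=1, size=1
write(61): buf=[61 61 _ _ _ _], head=0, tail=2, size=2
write(95): buf=[61 61 95 _ _ _], head=0, tail=3, size=3
write(84): buf=[61 61 95 84 _ _], head=0, tail=4, size=4
write(41): buf=[61 61 95 84 41 _], head=0, tail=5, size=5
write(41): buf=[61 61 95 84 41 41], head=0, tail=0, size=6
read(): buf=[_ 61 95 84 41 41], head=1, tail=0, size=5
read(): buf=[_ _ 95 84 41 41], head=2, tail=0, size=4
read(): buf=[_ _ _ 84 41 41], head=3, tail=0, size=3
write(55): buf=[55 _ _ 84 41 41], head=3, tail=1, size=4
write(91): buf=[55 91 _ 84 41 41], head=3, tail=2, size=5
write(75): buf=[55 91 75 84 41 41], head=3, tail=3, size=6
read(): buf=[55 91 75 _ 41 41], head=4, tail=3, size=5
write(94): buf=[55 91 75 94 41 41], head=4, tail=4, size=6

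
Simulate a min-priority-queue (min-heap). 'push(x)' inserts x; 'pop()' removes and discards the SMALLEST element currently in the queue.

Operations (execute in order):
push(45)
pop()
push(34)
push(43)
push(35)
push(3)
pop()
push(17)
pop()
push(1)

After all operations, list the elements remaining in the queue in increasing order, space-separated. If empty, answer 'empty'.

Answer: 1 34 35 43

Derivation:
push(45): heap contents = [45]
pop() → 45: heap contents = []
push(34): heap contents = [34]
push(43): heap contents = [34, 43]
push(35): heap contents = [34, 35, 43]
push(3): heap contents = [3, 34, 35, 43]
pop() → 3: heap contents = [34, 35, 43]
push(17): heap contents = [17, 34, 35, 43]
pop() → 17: heap contents = [34, 35, 43]
push(1): heap contents = [1, 34, 35, 43]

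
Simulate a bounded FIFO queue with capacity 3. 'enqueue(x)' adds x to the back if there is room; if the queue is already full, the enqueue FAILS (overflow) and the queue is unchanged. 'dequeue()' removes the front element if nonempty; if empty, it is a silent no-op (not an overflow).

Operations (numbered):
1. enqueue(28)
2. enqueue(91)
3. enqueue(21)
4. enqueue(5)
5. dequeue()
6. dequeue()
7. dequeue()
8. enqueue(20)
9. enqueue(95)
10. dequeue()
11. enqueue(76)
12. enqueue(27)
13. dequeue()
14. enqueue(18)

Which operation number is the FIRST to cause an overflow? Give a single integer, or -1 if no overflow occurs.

Answer: 4

Derivation:
1. enqueue(28): size=1
2. enqueue(91): size=2
3. enqueue(21): size=3
4. enqueue(5): size=3=cap → OVERFLOW (fail)
5. dequeue(): size=2
6. dequeue(): size=1
7. dequeue(): size=0
8. enqueue(20): size=1
9. enqueue(95): size=2
10. dequeue(): size=1
11. enqueue(76): size=2
12. enqueue(27): size=3
13. dequeue(): size=2
14. enqueue(18): size=3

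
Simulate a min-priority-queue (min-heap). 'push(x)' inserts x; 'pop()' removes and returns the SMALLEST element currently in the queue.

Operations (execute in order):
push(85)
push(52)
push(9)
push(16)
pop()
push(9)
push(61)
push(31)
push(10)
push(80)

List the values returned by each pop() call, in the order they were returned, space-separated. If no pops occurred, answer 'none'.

Answer: 9

Derivation:
push(85): heap contents = [85]
push(52): heap contents = [52, 85]
push(9): heap contents = [9, 52, 85]
push(16): heap contents = [9, 16, 52, 85]
pop() → 9: heap contents = [16, 52, 85]
push(9): heap contents = [9, 16, 52, 85]
push(61): heap contents = [9, 16, 52, 61, 85]
push(31): heap contents = [9, 16, 31, 52, 61, 85]
push(10): heap contents = [9, 10, 16, 31, 52, 61, 85]
push(80): heap contents = [9, 10, 16, 31, 52, 61, 80, 85]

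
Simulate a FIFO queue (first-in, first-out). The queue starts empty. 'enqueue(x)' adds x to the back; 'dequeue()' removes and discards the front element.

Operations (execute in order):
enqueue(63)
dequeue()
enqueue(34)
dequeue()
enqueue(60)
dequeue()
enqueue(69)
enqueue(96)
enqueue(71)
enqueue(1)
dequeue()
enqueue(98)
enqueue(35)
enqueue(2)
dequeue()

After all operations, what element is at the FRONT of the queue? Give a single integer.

Answer: 71

Derivation:
enqueue(63): queue = [63]
dequeue(): queue = []
enqueue(34): queue = [34]
dequeue(): queue = []
enqueue(60): queue = [60]
dequeue(): queue = []
enqueue(69): queue = [69]
enqueue(96): queue = [69, 96]
enqueue(71): queue = [69, 96, 71]
enqueue(1): queue = [69, 96, 71, 1]
dequeue(): queue = [96, 71, 1]
enqueue(98): queue = [96, 71, 1, 98]
enqueue(35): queue = [96, 71, 1, 98, 35]
enqueue(2): queue = [96, 71, 1, 98, 35, 2]
dequeue(): queue = [71, 1, 98, 35, 2]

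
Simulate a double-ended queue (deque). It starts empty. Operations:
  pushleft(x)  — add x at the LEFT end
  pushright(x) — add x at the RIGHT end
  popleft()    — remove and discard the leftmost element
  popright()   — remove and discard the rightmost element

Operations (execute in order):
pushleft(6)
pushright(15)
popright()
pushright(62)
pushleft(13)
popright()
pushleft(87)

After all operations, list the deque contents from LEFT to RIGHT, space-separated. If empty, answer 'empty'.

pushleft(6): [6]
pushright(15): [6, 15]
popright(): [6]
pushright(62): [6, 62]
pushleft(13): [13, 6, 62]
popright(): [13, 6]
pushleft(87): [87, 13, 6]

Answer: 87 13 6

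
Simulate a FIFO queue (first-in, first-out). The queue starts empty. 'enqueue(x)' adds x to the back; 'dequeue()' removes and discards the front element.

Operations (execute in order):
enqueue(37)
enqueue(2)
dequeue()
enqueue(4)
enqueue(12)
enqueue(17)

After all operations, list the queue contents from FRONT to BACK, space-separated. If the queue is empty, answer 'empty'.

Answer: 2 4 12 17

Derivation:
enqueue(37): [37]
enqueue(2): [37, 2]
dequeue(): [2]
enqueue(4): [2, 4]
enqueue(12): [2, 4, 12]
enqueue(17): [2, 4, 12, 17]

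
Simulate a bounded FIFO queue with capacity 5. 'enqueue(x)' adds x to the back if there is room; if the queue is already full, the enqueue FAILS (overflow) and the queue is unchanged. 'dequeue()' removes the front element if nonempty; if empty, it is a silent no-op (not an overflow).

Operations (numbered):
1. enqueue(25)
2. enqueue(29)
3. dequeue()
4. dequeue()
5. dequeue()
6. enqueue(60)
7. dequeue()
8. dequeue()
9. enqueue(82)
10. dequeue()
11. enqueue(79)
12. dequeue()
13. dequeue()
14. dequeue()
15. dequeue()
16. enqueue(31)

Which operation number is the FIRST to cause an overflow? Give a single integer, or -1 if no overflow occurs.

1. enqueue(25): size=1
2. enqueue(29): size=2
3. dequeue(): size=1
4. dequeue(): size=0
5. dequeue(): empty, no-op, size=0
6. enqueue(60): size=1
7. dequeue(): size=0
8. dequeue(): empty, no-op, size=0
9. enqueue(82): size=1
10. dequeue(): size=0
11. enqueue(79): size=1
12. dequeue(): size=0
13. dequeue(): empty, no-op, size=0
14. dequeue(): empty, no-op, size=0
15. dequeue(): empty, no-op, size=0
16. enqueue(31): size=1

Answer: -1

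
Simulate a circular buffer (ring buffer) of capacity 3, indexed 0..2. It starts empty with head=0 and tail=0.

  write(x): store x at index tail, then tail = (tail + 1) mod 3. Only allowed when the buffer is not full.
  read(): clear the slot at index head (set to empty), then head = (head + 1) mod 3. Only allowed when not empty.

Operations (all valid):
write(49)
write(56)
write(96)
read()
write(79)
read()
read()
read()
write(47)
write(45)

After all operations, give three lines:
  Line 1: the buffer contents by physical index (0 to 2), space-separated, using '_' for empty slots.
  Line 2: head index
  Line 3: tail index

Answer: _ 47 45
1
0

Derivation:
write(49): buf=[49 _ _], head=0, tail=1, size=1
write(56): buf=[49 56 _], head=0, tail=2, size=2
write(96): buf=[49 56 96], head=0, tail=0, size=3
read(): buf=[_ 56 96], head=1, tail=0, size=2
write(79): buf=[79 56 96], head=1, tail=1, size=3
read(): buf=[79 _ 96], head=2, tail=1, size=2
read(): buf=[79 _ _], head=0, tail=1, size=1
read(): buf=[_ _ _], head=1, tail=1, size=0
write(47): buf=[_ 47 _], head=1, tail=2, size=1
write(45): buf=[_ 47 45], head=1, tail=0, size=2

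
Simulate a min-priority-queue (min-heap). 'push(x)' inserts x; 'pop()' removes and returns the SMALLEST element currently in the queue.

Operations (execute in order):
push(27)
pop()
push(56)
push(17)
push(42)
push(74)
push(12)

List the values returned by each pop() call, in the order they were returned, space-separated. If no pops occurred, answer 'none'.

push(27): heap contents = [27]
pop() → 27: heap contents = []
push(56): heap contents = [56]
push(17): heap contents = [17, 56]
push(42): heap contents = [17, 42, 56]
push(74): heap contents = [17, 42, 56, 74]
push(12): heap contents = [12, 17, 42, 56, 74]

Answer: 27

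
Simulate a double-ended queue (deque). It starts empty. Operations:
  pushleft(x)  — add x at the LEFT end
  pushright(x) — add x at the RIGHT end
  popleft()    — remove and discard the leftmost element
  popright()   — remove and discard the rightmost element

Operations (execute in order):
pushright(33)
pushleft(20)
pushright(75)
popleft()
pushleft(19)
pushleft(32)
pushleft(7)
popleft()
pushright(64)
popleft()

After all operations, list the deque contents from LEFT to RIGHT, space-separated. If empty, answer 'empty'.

Answer: 19 33 75 64

Derivation:
pushright(33): [33]
pushleft(20): [20, 33]
pushright(75): [20, 33, 75]
popleft(): [33, 75]
pushleft(19): [19, 33, 75]
pushleft(32): [32, 19, 33, 75]
pushleft(7): [7, 32, 19, 33, 75]
popleft(): [32, 19, 33, 75]
pushright(64): [32, 19, 33, 75, 64]
popleft(): [19, 33, 75, 64]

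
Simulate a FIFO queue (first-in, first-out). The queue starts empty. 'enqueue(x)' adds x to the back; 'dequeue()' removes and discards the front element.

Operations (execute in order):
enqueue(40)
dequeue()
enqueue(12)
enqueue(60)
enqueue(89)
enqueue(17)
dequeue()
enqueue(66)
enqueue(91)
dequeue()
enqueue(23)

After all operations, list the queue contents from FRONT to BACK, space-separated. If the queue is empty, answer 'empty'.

Answer: 89 17 66 91 23

Derivation:
enqueue(40): [40]
dequeue(): []
enqueue(12): [12]
enqueue(60): [12, 60]
enqueue(89): [12, 60, 89]
enqueue(17): [12, 60, 89, 17]
dequeue(): [60, 89, 17]
enqueue(66): [60, 89, 17, 66]
enqueue(91): [60, 89, 17, 66, 91]
dequeue(): [89, 17, 66, 91]
enqueue(23): [89, 17, 66, 91, 23]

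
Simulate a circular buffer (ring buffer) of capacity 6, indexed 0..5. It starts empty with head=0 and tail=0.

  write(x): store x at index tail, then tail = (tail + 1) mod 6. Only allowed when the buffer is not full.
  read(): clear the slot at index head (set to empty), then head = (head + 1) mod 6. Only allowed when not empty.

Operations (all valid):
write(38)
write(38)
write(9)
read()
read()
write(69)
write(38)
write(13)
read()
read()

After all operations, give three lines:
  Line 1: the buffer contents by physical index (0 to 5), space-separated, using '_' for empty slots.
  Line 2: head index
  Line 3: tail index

Answer: _ _ _ _ 38 13
4
0

Derivation:
write(38): buf=[38 _ _ _ _ _], head=0, tail=1, size=1
write(38): buf=[38 38 _ _ _ _], head=0, tail=2, size=2
write(9): buf=[38 38 9 _ _ _], head=0, tail=3, size=3
read(): buf=[_ 38 9 _ _ _], head=1, tail=3, size=2
read(): buf=[_ _ 9 _ _ _], head=2, tail=3, size=1
write(69): buf=[_ _ 9 69 _ _], head=2, tail=4, size=2
write(38): buf=[_ _ 9 69 38 _], head=2, tail=5, size=3
write(13): buf=[_ _ 9 69 38 13], head=2, tail=0, size=4
read(): buf=[_ _ _ 69 38 13], head=3, tail=0, size=3
read(): buf=[_ _ _ _ 38 13], head=4, tail=0, size=2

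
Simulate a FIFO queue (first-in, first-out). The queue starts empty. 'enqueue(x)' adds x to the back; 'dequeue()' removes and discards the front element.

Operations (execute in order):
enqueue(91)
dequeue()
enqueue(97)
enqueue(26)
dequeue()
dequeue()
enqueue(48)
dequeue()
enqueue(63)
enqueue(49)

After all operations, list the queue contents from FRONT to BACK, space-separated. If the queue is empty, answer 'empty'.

enqueue(91): [91]
dequeue(): []
enqueue(97): [97]
enqueue(26): [97, 26]
dequeue(): [26]
dequeue(): []
enqueue(48): [48]
dequeue(): []
enqueue(63): [63]
enqueue(49): [63, 49]

Answer: 63 49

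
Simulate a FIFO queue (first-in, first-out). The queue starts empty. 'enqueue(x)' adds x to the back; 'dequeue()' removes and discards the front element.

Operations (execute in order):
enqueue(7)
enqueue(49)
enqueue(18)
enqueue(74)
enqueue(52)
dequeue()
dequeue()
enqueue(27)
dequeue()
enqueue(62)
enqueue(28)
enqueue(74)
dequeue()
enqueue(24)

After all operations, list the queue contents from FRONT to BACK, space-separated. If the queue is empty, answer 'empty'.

Answer: 52 27 62 28 74 24

Derivation:
enqueue(7): [7]
enqueue(49): [7, 49]
enqueue(18): [7, 49, 18]
enqueue(74): [7, 49, 18, 74]
enqueue(52): [7, 49, 18, 74, 52]
dequeue(): [49, 18, 74, 52]
dequeue(): [18, 74, 52]
enqueue(27): [18, 74, 52, 27]
dequeue(): [74, 52, 27]
enqueue(62): [74, 52, 27, 62]
enqueue(28): [74, 52, 27, 62, 28]
enqueue(74): [74, 52, 27, 62, 28, 74]
dequeue(): [52, 27, 62, 28, 74]
enqueue(24): [52, 27, 62, 28, 74, 24]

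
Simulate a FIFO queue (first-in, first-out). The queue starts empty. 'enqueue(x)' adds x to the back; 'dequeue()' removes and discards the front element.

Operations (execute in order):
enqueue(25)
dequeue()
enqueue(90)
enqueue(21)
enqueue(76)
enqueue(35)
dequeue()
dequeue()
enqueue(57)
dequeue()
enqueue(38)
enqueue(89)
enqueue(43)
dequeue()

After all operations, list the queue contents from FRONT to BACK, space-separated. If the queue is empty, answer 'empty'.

enqueue(25): [25]
dequeue(): []
enqueue(90): [90]
enqueue(21): [90, 21]
enqueue(76): [90, 21, 76]
enqueue(35): [90, 21, 76, 35]
dequeue(): [21, 76, 35]
dequeue(): [76, 35]
enqueue(57): [76, 35, 57]
dequeue(): [35, 57]
enqueue(38): [35, 57, 38]
enqueue(89): [35, 57, 38, 89]
enqueue(43): [35, 57, 38, 89, 43]
dequeue(): [57, 38, 89, 43]

Answer: 57 38 89 43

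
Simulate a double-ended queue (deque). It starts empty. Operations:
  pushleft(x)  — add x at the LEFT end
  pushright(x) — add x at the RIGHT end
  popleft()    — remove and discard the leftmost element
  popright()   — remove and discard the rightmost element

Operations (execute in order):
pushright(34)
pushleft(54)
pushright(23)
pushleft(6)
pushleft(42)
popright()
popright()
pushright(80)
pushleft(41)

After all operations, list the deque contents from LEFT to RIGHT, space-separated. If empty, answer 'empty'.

Answer: 41 42 6 54 80

Derivation:
pushright(34): [34]
pushleft(54): [54, 34]
pushright(23): [54, 34, 23]
pushleft(6): [6, 54, 34, 23]
pushleft(42): [42, 6, 54, 34, 23]
popright(): [42, 6, 54, 34]
popright(): [42, 6, 54]
pushright(80): [42, 6, 54, 80]
pushleft(41): [41, 42, 6, 54, 80]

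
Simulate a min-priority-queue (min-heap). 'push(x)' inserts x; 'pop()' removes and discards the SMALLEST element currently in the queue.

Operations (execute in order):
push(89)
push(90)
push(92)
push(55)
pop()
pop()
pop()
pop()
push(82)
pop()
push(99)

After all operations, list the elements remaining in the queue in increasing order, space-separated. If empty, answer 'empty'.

push(89): heap contents = [89]
push(90): heap contents = [89, 90]
push(92): heap contents = [89, 90, 92]
push(55): heap contents = [55, 89, 90, 92]
pop() → 55: heap contents = [89, 90, 92]
pop() → 89: heap contents = [90, 92]
pop() → 90: heap contents = [92]
pop() → 92: heap contents = []
push(82): heap contents = [82]
pop() → 82: heap contents = []
push(99): heap contents = [99]

Answer: 99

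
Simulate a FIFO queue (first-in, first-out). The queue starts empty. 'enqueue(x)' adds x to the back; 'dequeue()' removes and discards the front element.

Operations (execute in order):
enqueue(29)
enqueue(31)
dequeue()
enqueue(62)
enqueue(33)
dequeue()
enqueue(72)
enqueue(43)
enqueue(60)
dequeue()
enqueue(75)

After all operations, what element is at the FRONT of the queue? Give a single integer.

enqueue(29): queue = [29]
enqueue(31): queue = [29, 31]
dequeue(): queue = [31]
enqueue(62): queue = [31, 62]
enqueue(33): queue = [31, 62, 33]
dequeue(): queue = [62, 33]
enqueue(72): queue = [62, 33, 72]
enqueue(43): queue = [62, 33, 72, 43]
enqueue(60): queue = [62, 33, 72, 43, 60]
dequeue(): queue = [33, 72, 43, 60]
enqueue(75): queue = [33, 72, 43, 60, 75]

Answer: 33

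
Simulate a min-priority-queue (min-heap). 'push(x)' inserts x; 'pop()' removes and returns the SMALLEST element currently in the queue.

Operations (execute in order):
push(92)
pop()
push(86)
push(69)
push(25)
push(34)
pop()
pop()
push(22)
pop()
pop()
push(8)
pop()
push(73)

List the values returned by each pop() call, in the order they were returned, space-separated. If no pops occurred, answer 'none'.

push(92): heap contents = [92]
pop() → 92: heap contents = []
push(86): heap contents = [86]
push(69): heap contents = [69, 86]
push(25): heap contents = [25, 69, 86]
push(34): heap contents = [25, 34, 69, 86]
pop() → 25: heap contents = [34, 69, 86]
pop() → 34: heap contents = [69, 86]
push(22): heap contents = [22, 69, 86]
pop() → 22: heap contents = [69, 86]
pop() → 69: heap contents = [86]
push(8): heap contents = [8, 86]
pop() → 8: heap contents = [86]
push(73): heap contents = [73, 86]

Answer: 92 25 34 22 69 8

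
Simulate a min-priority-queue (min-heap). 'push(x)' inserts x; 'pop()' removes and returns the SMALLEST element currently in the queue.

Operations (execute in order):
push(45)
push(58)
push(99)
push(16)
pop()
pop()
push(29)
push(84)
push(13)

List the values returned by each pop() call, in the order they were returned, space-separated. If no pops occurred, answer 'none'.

push(45): heap contents = [45]
push(58): heap contents = [45, 58]
push(99): heap contents = [45, 58, 99]
push(16): heap contents = [16, 45, 58, 99]
pop() → 16: heap contents = [45, 58, 99]
pop() → 45: heap contents = [58, 99]
push(29): heap contents = [29, 58, 99]
push(84): heap contents = [29, 58, 84, 99]
push(13): heap contents = [13, 29, 58, 84, 99]

Answer: 16 45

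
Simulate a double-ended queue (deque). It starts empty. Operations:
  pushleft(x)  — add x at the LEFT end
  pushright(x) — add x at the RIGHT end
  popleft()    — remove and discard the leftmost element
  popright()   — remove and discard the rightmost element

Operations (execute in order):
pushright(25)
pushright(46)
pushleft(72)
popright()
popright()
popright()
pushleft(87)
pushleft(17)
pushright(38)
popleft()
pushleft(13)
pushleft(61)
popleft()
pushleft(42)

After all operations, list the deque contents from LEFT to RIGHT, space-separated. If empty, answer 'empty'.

pushright(25): [25]
pushright(46): [25, 46]
pushleft(72): [72, 25, 46]
popright(): [72, 25]
popright(): [72]
popright(): []
pushleft(87): [87]
pushleft(17): [17, 87]
pushright(38): [17, 87, 38]
popleft(): [87, 38]
pushleft(13): [13, 87, 38]
pushleft(61): [61, 13, 87, 38]
popleft(): [13, 87, 38]
pushleft(42): [42, 13, 87, 38]

Answer: 42 13 87 38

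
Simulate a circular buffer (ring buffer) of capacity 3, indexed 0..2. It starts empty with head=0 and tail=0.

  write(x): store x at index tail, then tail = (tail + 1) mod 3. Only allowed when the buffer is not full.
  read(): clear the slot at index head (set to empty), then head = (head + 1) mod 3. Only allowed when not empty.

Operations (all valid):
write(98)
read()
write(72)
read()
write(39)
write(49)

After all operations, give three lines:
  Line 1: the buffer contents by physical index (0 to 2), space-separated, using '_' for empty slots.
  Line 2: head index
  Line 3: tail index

Answer: 49 _ 39
2
1

Derivation:
write(98): buf=[98 _ _], head=0, tail=1, size=1
read(): buf=[_ _ _], head=1, tail=1, size=0
write(72): buf=[_ 72 _], head=1, tail=2, size=1
read(): buf=[_ _ _], head=2, tail=2, size=0
write(39): buf=[_ _ 39], head=2, tail=0, size=1
write(49): buf=[49 _ 39], head=2, tail=1, size=2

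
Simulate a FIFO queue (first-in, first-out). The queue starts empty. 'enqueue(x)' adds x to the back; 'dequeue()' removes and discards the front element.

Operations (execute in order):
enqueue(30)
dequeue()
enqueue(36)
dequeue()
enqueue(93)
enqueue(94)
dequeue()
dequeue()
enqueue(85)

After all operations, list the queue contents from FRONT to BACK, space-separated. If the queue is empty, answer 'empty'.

enqueue(30): [30]
dequeue(): []
enqueue(36): [36]
dequeue(): []
enqueue(93): [93]
enqueue(94): [93, 94]
dequeue(): [94]
dequeue(): []
enqueue(85): [85]

Answer: 85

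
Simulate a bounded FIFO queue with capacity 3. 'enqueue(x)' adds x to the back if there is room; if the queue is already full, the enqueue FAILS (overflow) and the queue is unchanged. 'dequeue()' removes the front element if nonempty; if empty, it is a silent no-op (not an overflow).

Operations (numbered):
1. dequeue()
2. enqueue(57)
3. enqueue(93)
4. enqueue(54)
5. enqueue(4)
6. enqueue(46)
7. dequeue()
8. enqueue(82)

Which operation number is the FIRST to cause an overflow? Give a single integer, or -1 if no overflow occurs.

Answer: 5

Derivation:
1. dequeue(): empty, no-op, size=0
2. enqueue(57): size=1
3. enqueue(93): size=2
4. enqueue(54): size=3
5. enqueue(4): size=3=cap → OVERFLOW (fail)
6. enqueue(46): size=3=cap → OVERFLOW (fail)
7. dequeue(): size=2
8. enqueue(82): size=3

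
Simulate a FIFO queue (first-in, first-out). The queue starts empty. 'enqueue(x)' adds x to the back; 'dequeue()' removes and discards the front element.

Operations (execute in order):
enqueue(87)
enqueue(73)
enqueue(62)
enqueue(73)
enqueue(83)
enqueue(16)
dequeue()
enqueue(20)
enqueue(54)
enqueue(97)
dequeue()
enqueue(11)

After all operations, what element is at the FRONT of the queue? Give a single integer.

enqueue(87): queue = [87]
enqueue(73): queue = [87, 73]
enqueue(62): queue = [87, 73, 62]
enqueue(73): queue = [87, 73, 62, 73]
enqueue(83): queue = [87, 73, 62, 73, 83]
enqueue(16): queue = [87, 73, 62, 73, 83, 16]
dequeue(): queue = [73, 62, 73, 83, 16]
enqueue(20): queue = [73, 62, 73, 83, 16, 20]
enqueue(54): queue = [73, 62, 73, 83, 16, 20, 54]
enqueue(97): queue = [73, 62, 73, 83, 16, 20, 54, 97]
dequeue(): queue = [62, 73, 83, 16, 20, 54, 97]
enqueue(11): queue = [62, 73, 83, 16, 20, 54, 97, 11]

Answer: 62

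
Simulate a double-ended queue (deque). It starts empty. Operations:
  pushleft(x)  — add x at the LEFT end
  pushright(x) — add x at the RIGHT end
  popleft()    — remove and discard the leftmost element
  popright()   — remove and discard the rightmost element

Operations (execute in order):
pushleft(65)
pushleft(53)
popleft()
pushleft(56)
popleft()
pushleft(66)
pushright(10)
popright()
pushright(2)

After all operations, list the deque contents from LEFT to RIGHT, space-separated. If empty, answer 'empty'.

Answer: 66 65 2

Derivation:
pushleft(65): [65]
pushleft(53): [53, 65]
popleft(): [65]
pushleft(56): [56, 65]
popleft(): [65]
pushleft(66): [66, 65]
pushright(10): [66, 65, 10]
popright(): [66, 65]
pushright(2): [66, 65, 2]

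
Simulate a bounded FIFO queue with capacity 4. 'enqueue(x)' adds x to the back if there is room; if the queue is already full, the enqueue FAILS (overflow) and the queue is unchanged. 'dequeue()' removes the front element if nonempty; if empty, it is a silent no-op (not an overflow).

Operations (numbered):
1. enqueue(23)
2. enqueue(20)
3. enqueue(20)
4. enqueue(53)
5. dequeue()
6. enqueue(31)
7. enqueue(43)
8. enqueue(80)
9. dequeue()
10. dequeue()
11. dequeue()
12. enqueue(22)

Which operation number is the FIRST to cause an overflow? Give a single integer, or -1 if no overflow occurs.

Answer: 7

Derivation:
1. enqueue(23): size=1
2. enqueue(20): size=2
3. enqueue(20): size=3
4. enqueue(53): size=4
5. dequeue(): size=3
6. enqueue(31): size=4
7. enqueue(43): size=4=cap → OVERFLOW (fail)
8. enqueue(80): size=4=cap → OVERFLOW (fail)
9. dequeue(): size=3
10. dequeue(): size=2
11. dequeue(): size=1
12. enqueue(22): size=2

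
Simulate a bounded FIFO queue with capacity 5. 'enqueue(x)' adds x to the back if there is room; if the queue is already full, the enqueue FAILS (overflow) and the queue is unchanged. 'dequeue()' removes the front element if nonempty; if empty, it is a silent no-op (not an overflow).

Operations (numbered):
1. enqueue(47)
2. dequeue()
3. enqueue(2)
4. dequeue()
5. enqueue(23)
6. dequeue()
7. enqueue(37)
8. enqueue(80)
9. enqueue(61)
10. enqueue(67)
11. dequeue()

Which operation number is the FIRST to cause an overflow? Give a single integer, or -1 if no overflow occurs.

1. enqueue(47): size=1
2. dequeue(): size=0
3. enqueue(2): size=1
4. dequeue(): size=0
5. enqueue(23): size=1
6. dequeue(): size=0
7. enqueue(37): size=1
8. enqueue(80): size=2
9. enqueue(61): size=3
10. enqueue(67): size=4
11. dequeue(): size=3

Answer: -1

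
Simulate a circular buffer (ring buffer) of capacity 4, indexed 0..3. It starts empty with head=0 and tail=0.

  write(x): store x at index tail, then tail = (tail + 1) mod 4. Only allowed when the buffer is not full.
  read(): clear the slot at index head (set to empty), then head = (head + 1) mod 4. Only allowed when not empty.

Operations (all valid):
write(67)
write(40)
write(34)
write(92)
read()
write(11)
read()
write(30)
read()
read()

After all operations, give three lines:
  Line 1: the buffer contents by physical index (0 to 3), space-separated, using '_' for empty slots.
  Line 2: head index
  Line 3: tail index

write(67): buf=[67 _ _ _], head=0, tail=1, size=1
write(40): buf=[67 40 _ _], head=0, tail=2, size=2
write(34): buf=[67 40 34 _], head=0, tail=3, size=3
write(92): buf=[67 40 34 92], head=0, tail=0, size=4
read(): buf=[_ 40 34 92], head=1, tail=0, size=3
write(11): buf=[11 40 34 92], head=1, tail=1, size=4
read(): buf=[11 _ 34 92], head=2, tail=1, size=3
write(30): buf=[11 30 34 92], head=2, tail=2, size=4
read(): buf=[11 30 _ 92], head=3, tail=2, size=3
read(): buf=[11 30 _ _], head=0, tail=2, size=2

Answer: 11 30 _ _
0
2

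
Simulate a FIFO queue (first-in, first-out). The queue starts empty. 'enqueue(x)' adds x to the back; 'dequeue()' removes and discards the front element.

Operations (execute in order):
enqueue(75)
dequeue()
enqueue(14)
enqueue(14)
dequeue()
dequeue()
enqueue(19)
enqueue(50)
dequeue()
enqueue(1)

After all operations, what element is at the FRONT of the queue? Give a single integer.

enqueue(75): queue = [75]
dequeue(): queue = []
enqueue(14): queue = [14]
enqueue(14): queue = [14, 14]
dequeue(): queue = [14]
dequeue(): queue = []
enqueue(19): queue = [19]
enqueue(50): queue = [19, 50]
dequeue(): queue = [50]
enqueue(1): queue = [50, 1]

Answer: 50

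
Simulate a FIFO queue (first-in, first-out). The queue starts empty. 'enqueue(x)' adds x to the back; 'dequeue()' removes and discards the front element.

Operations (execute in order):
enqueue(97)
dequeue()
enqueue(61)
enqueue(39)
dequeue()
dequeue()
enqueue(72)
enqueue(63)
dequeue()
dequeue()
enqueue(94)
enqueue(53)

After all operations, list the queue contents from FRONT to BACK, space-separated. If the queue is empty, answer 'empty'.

Answer: 94 53

Derivation:
enqueue(97): [97]
dequeue(): []
enqueue(61): [61]
enqueue(39): [61, 39]
dequeue(): [39]
dequeue(): []
enqueue(72): [72]
enqueue(63): [72, 63]
dequeue(): [63]
dequeue(): []
enqueue(94): [94]
enqueue(53): [94, 53]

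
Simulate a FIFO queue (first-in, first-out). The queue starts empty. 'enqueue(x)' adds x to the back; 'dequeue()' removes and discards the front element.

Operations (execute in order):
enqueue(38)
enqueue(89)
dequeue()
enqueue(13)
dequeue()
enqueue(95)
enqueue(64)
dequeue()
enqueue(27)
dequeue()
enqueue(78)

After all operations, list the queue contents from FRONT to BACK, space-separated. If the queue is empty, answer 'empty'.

Answer: 64 27 78

Derivation:
enqueue(38): [38]
enqueue(89): [38, 89]
dequeue(): [89]
enqueue(13): [89, 13]
dequeue(): [13]
enqueue(95): [13, 95]
enqueue(64): [13, 95, 64]
dequeue(): [95, 64]
enqueue(27): [95, 64, 27]
dequeue(): [64, 27]
enqueue(78): [64, 27, 78]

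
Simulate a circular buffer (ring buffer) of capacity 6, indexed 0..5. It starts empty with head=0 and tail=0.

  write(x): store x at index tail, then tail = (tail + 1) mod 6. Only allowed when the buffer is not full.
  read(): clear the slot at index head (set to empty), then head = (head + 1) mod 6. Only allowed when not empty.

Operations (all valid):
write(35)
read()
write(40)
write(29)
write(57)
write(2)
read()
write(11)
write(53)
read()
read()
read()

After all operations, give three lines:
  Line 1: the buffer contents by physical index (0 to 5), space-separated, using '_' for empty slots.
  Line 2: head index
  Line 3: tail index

Answer: 53 _ _ _ _ 11
5
1

Derivation:
write(35): buf=[35 _ _ _ _ _], head=0, tail=1, size=1
read(): buf=[_ _ _ _ _ _], head=1, tail=1, size=0
write(40): buf=[_ 40 _ _ _ _], head=1, tail=2, size=1
write(29): buf=[_ 40 29 _ _ _], head=1, tail=3, size=2
write(57): buf=[_ 40 29 57 _ _], head=1, tail=4, size=3
write(2): buf=[_ 40 29 57 2 _], head=1, tail=5, size=4
read(): buf=[_ _ 29 57 2 _], head=2, tail=5, size=3
write(11): buf=[_ _ 29 57 2 11], head=2, tail=0, size=4
write(53): buf=[53 _ 29 57 2 11], head=2, tail=1, size=5
read(): buf=[53 _ _ 57 2 11], head=3, tail=1, size=4
read(): buf=[53 _ _ _ 2 11], head=4, tail=1, size=3
read(): buf=[53 _ _ _ _ 11], head=5, tail=1, size=2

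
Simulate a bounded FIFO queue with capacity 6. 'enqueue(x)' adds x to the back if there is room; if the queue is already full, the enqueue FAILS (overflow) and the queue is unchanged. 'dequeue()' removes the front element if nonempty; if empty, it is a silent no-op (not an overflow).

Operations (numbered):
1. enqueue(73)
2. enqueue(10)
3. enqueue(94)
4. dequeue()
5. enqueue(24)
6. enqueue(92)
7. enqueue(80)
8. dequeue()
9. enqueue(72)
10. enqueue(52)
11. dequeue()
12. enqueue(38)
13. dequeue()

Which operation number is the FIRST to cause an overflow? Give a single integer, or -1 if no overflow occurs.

Answer: -1

Derivation:
1. enqueue(73): size=1
2. enqueue(10): size=2
3. enqueue(94): size=3
4. dequeue(): size=2
5. enqueue(24): size=3
6. enqueue(92): size=4
7. enqueue(80): size=5
8. dequeue(): size=4
9. enqueue(72): size=5
10. enqueue(52): size=6
11. dequeue(): size=5
12. enqueue(38): size=6
13. dequeue(): size=5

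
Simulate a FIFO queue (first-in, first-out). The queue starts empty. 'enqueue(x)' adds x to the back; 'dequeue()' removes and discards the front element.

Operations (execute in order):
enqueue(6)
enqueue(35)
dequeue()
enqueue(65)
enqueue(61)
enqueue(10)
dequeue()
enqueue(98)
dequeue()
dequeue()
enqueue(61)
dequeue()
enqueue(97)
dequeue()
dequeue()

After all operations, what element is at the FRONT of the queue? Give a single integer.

enqueue(6): queue = [6]
enqueue(35): queue = [6, 35]
dequeue(): queue = [35]
enqueue(65): queue = [35, 65]
enqueue(61): queue = [35, 65, 61]
enqueue(10): queue = [35, 65, 61, 10]
dequeue(): queue = [65, 61, 10]
enqueue(98): queue = [65, 61, 10, 98]
dequeue(): queue = [61, 10, 98]
dequeue(): queue = [10, 98]
enqueue(61): queue = [10, 98, 61]
dequeue(): queue = [98, 61]
enqueue(97): queue = [98, 61, 97]
dequeue(): queue = [61, 97]
dequeue(): queue = [97]

Answer: 97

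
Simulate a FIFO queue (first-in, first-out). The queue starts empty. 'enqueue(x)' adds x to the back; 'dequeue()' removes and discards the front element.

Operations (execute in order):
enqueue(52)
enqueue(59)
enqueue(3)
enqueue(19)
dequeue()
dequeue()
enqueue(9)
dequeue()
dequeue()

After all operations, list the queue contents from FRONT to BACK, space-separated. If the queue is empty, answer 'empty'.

enqueue(52): [52]
enqueue(59): [52, 59]
enqueue(3): [52, 59, 3]
enqueue(19): [52, 59, 3, 19]
dequeue(): [59, 3, 19]
dequeue(): [3, 19]
enqueue(9): [3, 19, 9]
dequeue(): [19, 9]
dequeue(): [9]

Answer: 9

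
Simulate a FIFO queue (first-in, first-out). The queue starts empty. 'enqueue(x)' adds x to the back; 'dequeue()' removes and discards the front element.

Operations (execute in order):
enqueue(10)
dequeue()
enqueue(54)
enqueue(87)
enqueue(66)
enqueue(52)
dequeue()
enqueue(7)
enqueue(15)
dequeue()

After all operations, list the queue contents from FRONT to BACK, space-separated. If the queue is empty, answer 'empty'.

Answer: 66 52 7 15

Derivation:
enqueue(10): [10]
dequeue(): []
enqueue(54): [54]
enqueue(87): [54, 87]
enqueue(66): [54, 87, 66]
enqueue(52): [54, 87, 66, 52]
dequeue(): [87, 66, 52]
enqueue(7): [87, 66, 52, 7]
enqueue(15): [87, 66, 52, 7, 15]
dequeue(): [66, 52, 7, 15]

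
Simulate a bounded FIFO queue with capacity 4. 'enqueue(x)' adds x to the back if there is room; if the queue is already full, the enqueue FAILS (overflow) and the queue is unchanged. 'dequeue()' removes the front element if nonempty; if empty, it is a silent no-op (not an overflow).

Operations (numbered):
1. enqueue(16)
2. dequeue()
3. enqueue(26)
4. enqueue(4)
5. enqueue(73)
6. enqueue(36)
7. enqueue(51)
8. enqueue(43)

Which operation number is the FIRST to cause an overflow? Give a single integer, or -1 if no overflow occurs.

Answer: 7

Derivation:
1. enqueue(16): size=1
2. dequeue(): size=0
3. enqueue(26): size=1
4. enqueue(4): size=2
5. enqueue(73): size=3
6. enqueue(36): size=4
7. enqueue(51): size=4=cap → OVERFLOW (fail)
8. enqueue(43): size=4=cap → OVERFLOW (fail)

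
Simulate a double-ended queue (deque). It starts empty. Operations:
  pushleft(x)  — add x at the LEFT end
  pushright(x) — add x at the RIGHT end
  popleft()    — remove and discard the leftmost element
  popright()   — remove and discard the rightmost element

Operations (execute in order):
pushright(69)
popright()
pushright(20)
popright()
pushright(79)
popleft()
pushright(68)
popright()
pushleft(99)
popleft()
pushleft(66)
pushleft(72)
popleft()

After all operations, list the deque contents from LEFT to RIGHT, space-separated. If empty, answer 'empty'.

Answer: 66

Derivation:
pushright(69): [69]
popright(): []
pushright(20): [20]
popright(): []
pushright(79): [79]
popleft(): []
pushright(68): [68]
popright(): []
pushleft(99): [99]
popleft(): []
pushleft(66): [66]
pushleft(72): [72, 66]
popleft(): [66]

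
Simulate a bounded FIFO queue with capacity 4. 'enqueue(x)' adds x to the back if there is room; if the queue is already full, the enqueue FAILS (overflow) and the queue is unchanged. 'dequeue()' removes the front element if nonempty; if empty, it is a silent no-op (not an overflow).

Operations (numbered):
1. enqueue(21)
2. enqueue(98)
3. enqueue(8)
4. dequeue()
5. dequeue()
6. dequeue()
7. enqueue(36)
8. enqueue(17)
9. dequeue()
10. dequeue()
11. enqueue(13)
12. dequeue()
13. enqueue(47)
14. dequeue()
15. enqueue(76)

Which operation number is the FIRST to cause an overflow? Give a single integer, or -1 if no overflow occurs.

1. enqueue(21): size=1
2. enqueue(98): size=2
3. enqueue(8): size=3
4. dequeue(): size=2
5. dequeue(): size=1
6. dequeue(): size=0
7. enqueue(36): size=1
8. enqueue(17): size=2
9. dequeue(): size=1
10. dequeue(): size=0
11. enqueue(13): size=1
12. dequeue(): size=0
13. enqueue(47): size=1
14. dequeue(): size=0
15. enqueue(76): size=1

Answer: -1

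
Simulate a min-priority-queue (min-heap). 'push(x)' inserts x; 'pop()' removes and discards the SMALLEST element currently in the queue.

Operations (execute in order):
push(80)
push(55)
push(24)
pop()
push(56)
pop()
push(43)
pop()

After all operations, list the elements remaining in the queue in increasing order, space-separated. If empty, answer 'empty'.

push(80): heap contents = [80]
push(55): heap contents = [55, 80]
push(24): heap contents = [24, 55, 80]
pop() → 24: heap contents = [55, 80]
push(56): heap contents = [55, 56, 80]
pop() → 55: heap contents = [56, 80]
push(43): heap contents = [43, 56, 80]
pop() → 43: heap contents = [56, 80]

Answer: 56 80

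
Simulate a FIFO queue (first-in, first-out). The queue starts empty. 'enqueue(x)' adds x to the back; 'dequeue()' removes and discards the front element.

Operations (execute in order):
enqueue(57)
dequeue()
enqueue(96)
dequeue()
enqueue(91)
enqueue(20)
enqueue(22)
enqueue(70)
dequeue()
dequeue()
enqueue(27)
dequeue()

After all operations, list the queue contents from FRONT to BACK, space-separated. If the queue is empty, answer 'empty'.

enqueue(57): [57]
dequeue(): []
enqueue(96): [96]
dequeue(): []
enqueue(91): [91]
enqueue(20): [91, 20]
enqueue(22): [91, 20, 22]
enqueue(70): [91, 20, 22, 70]
dequeue(): [20, 22, 70]
dequeue(): [22, 70]
enqueue(27): [22, 70, 27]
dequeue(): [70, 27]

Answer: 70 27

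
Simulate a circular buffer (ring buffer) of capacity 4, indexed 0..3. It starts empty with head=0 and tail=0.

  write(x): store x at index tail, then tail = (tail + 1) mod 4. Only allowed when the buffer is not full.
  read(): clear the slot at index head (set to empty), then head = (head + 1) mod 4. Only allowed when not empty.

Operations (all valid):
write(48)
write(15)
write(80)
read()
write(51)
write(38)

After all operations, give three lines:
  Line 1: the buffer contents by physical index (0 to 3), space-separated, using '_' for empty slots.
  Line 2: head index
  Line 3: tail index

Answer: 38 15 80 51
1
1

Derivation:
write(48): buf=[48 _ _ _], head=0, tail=1, size=1
write(15): buf=[48 15 _ _], head=0, tail=2, size=2
write(80): buf=[48 15 80 _], head=0, tail=3, size=3
read(): buf=[_ 15 80 _], head=1, tail=3, size=2
write(51): buf=[_ 15 80 51], head=1, tail=0, size=3
write(38): buf=[38 15 80 51], head=1, tail=1, size=4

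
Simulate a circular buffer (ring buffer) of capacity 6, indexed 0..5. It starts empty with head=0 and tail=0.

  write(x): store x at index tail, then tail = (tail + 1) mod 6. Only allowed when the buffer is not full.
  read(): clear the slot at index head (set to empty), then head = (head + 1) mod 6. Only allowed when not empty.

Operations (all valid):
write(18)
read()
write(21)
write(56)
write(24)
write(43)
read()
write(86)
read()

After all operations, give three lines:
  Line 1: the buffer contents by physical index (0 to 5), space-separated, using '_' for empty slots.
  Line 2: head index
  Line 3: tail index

write(18): buf=[18 _ _ _ _ _], head=0, tail=1, size=1
read(): buf=[_ _ _ _ _ _], head=1, tail=1, size=0
write(21): buf=[_ 21 _ _ _ _], head=1, tail=2, size=1
write(56): buf=[_ 21 56 _ _ _], head=1, tail=3, size=2
write(24): buf=[_ 21 56 24 _ _], head=1, tail=4, size=3
write(43): buf=[_ 21 56 24 43 _], head=1, tail=5, size=4
read(): buf=[_ _ 56 24 43 _], head=2, tail=5, size=3
write(86): buf=[_ _ 56 24 43 86], head=2, tail=0, size=4
read(): buf=[_ _ _ 24 43 86], head=3, tail=0, size=3

Answer: _ _ _ 24 43 86
3
0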